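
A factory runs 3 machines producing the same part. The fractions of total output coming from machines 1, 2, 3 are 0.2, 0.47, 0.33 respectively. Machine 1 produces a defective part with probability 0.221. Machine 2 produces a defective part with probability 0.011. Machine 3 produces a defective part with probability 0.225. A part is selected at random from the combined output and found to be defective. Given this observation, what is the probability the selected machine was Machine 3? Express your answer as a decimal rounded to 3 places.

Posterior probability ≈ 0.601

Tabulate prior·likelihood by source: [1] prior 0.2, lik 0.221, product 0.04420; [2] prior 0.47, lik 0.011, product 0.005170; [3] prior 0.33, lik 0.225, product 0.07425.
Normalizing constant = 0.12362; the posterior for Machine 3 is its product over the sum, 0.07425/0.12362 = 0.601.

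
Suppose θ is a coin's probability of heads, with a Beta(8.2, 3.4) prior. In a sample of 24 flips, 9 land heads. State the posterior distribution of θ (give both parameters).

Posterior: Beta(17.2, 18.4)

The binomial likelihood is conjugate to the Beta prior: with 9 successes and 15 failures, the posterior is Beta(8.2+9, 3.4+15) = Beta(17.2, 18.4).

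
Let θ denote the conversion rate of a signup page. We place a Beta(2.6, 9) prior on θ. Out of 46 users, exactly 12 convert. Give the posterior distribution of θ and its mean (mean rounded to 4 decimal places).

Posterior: Beta(14.6, 43); mean ≈ 0.2535

Observing 12 successes and 34 failures updates Beta(2.6, 9) by adding the success and failure counts to the two shape parameters: α = 2.6+12 = 14.6, β = 9+34 = 43.
Posterior mean = α/(α+β) = 14.6/57.6 = 0.2535.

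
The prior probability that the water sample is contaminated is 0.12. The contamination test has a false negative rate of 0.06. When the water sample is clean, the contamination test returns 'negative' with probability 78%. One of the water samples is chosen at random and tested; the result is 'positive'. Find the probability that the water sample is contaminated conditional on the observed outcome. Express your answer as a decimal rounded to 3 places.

P(H | E) ≈ 0.368

Let H be the event that the water sample is contaminated. P(H) = 0.12, so P(¬H) = 0.88. With E the 'positive' result, P(E|H) = 0.94 and P(E|¬H) = 0.22.
P(E) = 0.94·0.12 + 0.22·0.88 = 0.11280 + 0.19360 = 0.30640.
By Bayes' theorem, P(H|E) = 0.11280 / 0.30640 = 0.368.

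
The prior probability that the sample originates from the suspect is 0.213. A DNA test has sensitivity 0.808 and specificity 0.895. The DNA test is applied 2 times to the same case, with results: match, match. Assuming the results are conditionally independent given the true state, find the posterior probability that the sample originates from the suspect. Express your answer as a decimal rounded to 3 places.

With H the event that the sample originates from the suspect, the joint likelihood of the observed sequence is P(data|H) = 0.808·0.808 = 0.65286 and P(data|¬H) = 0.105·0.105 = 0.011025.
Bayes: P(H|data) = 0.213·0.65286 / (0.213·0.65286 + 0.787·0.011025) = 0.13906/0.14774 = 0.9413.

Posterior P(H) ≈ 0.941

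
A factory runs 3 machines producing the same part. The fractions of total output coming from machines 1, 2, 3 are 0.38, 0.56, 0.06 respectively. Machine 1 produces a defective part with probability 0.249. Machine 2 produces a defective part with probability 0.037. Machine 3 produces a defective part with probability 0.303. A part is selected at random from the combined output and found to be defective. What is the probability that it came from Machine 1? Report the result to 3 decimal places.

P(defective|M1) = 0.249; P(defective|M2) = 0.037; P(defective|M3) = 0.303.
Prior × likelihood for each source: 0.38·0.249=0.09462, 0.56·0.037=0.02072, 0.06·0.303=0.01818. Summing gives P(defective) = 0.13352.
P(Machine 1 | defective) = 0.09462 / 0.13352 = 0.709.

Posterior probability ≈ 0.709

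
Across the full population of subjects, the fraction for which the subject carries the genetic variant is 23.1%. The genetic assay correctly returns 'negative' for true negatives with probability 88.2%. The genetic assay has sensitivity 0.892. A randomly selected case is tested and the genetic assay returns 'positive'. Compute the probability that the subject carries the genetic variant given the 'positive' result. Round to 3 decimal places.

Write H for 'the subject carries the genetic variant'. Prior odds H:¬H = 0.231/0.769 = 0.30039. For the 'positive' outcome, the likelihood ratio is 0.892/0.118 = 7.5593.
Posterior odds = 0.30039 × 7.5593 = 2.2707, so P(H|E) = 2.2707/(1+2.2707) = 0.694.

P(H | E) ≈ 0.694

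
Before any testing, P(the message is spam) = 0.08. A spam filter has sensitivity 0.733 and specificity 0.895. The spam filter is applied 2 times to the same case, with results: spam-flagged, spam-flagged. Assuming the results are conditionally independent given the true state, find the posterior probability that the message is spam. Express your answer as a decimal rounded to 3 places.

Posterior P(H) ≈ 0.809

Let H be the event that the message is spam; start with P(H) = 0.08. P('spam-flagged'|H) = 0.733, P('spam-flagged'|¬H) = 0.105.
Update on result 1 ('spam-flagged'): P(H) ← 0.733·0.0800 / (0.733·0.0800 + 0.105·0.9200) = 0.058640/0.15524 = 0.3777.
Update on result 2 ('spam-flagged'): P(H) ← 0.733·0.3777 / (0.733·0.3777 + 0.105·0.6223) = 0.27688/0.34222 = 0.8091.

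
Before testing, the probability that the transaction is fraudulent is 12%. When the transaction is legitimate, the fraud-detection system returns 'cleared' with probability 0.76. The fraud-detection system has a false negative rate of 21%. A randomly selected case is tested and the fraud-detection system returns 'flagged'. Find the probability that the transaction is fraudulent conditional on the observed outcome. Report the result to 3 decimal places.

Write H for 'the transaction is fraudulent'. Prior odds H:¬H = 0.12/0.88 = 0.13636. For the 'flagged' outcome, the likelihood ratio is 0.79/0.24 = 3.2917.
Posterior odds = 0.13636 × 3.2917 = 0.44886, so P(H|E) = 0.44886/(1+0.44886) = 0.310.

P(H | E) ≈ 0.310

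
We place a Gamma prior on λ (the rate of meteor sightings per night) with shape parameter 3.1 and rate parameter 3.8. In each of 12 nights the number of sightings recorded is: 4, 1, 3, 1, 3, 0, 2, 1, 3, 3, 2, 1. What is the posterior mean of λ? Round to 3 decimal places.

The Poisson likelihood adds the total count to the shape and the number of exposure periods to the rate. Here ∑xᵢ = 24 and n = 12, so shape 3.1→27.1 and rate 3.8→15.8.
E[λ | data] = 27.1/15.8 = 1.715.

Posterior mean ≈ 1.715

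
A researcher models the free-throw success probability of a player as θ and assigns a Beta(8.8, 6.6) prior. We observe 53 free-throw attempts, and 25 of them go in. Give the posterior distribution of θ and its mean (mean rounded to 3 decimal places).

Posterior: Beta(33.8, 34.6); mean ≈ 0.494

Observing 25 successes and 28 failures updates Beta(8.8, 6.6) by adding the success and failure counts to the two shape parameters: α = 8.8+25 = 33.8, β = 6.6+28 = 34.6.
E[θ | data] = 33.8/(33.8+34.6) = 0.494.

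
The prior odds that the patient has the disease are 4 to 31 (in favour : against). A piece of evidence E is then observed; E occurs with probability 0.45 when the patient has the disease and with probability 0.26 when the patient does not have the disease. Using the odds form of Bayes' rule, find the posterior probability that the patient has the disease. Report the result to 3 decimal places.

Prior odds = 4/31 = 0.12903. In log-odds, ln(0.12903) = -2.0477.
Add log likelihood ratio: ln(1.7308) = 0.54857.
Posterior log-odds = -1.4991, so posterior odds = exp(-1.4991) = 0.22333. Converting, P(H|E) = 0.22333/1.2233 = 0.183.

Posterior probability ≈ 0.183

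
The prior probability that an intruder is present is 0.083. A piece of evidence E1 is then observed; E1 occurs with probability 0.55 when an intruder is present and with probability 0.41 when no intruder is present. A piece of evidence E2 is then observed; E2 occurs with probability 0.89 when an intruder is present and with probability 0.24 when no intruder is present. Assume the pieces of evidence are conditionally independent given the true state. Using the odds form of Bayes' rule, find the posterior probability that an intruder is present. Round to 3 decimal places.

Prior odds = 0.083/(1−0.083) = 0.090513. In log-odds, ln(0.090513) = -2.4023.
Add log likelihood ratios: ln(1.3415) + ln(3.7083) = 1.6043.
Posterior log-odds = -0.79792, so posterior odds = exp(-0.79792) = 0.45026. Converting, P(H|E) = 0.45026/1.4503 = 0.310.

Posterior probability ≈ 0.310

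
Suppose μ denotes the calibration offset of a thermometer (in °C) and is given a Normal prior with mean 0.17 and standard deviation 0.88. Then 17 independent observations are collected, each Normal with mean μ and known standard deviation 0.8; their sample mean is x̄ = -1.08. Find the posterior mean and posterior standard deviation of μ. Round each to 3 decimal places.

Posterior mean ≈ -1.022; posterior SD ≈ 0.189

With known σ, the Normal prior is conjugate. Weight on the data is w = (n/σ²)/(n/σ² + 1/τ₀²) = 26.5625/(26.5625+1.29132) = 0.95364.
Posterior mean = w·x̄ + (1−w)·μ₀ = 0.95364·-1.08 + 0.046361·0.17 = -1.022. Posterior variance = 1/(26.5625+1.29132) = 0.0359017, so SD = 0.189.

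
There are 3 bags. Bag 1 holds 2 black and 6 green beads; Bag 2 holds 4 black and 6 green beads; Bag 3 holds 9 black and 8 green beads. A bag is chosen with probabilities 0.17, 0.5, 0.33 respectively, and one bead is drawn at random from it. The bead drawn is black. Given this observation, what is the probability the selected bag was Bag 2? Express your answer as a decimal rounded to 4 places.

P(black|Bag 1) = 0.25; P(black|Bag 2) = 0.4; P(black|Bag 3) = 0.5294.
Prior × likelihood for each source: 0.17·0.25=0.04250, 0.5·0.4=0.2000, 0.33·0.5294=0.1747. Summing gives P(black) = 0.41721.
P(Bag 2 | black) = 0.2000 / 0.41721 = 0.4794.

Posterior probability ≈ 0.4794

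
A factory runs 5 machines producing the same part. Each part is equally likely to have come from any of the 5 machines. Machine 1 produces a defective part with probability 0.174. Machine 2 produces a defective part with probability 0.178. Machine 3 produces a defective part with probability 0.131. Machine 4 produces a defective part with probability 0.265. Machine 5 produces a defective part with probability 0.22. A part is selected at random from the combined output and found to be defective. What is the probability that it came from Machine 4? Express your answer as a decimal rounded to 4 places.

P(defective|M1) = 0.174; P(defective|M2) = 0.178; P(defective|M3) = 0.131; P(defective|M4) = 0.265; P(defective|M5) = 0.22.
Prior × likelihood for each source: 0.2·0.174=0.03480, 0.2·0.178=0.03560, 0.2·0.131=0.02620, 0.2·0.265=0.05300, 0.2·0.22=0.04400. Summing gives P(defective) = 0.19360.
P(Machine 4 | defective) = 0.05300 / 0.19360 = 0.2738.

Posterior probability ≈ 0.2738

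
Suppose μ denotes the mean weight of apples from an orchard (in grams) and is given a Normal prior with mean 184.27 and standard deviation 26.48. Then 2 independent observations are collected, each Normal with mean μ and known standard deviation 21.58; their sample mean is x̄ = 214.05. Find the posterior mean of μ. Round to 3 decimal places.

Posterior mean ≈ 206.626

With known σ, the Normal prior is conjugate. Weight on the data is w = (n/σ²)/(n/σ² + 1/τ₀²) = 0.00429464/(0.00429464+0.00142615) = 0.75071.
Posterior mean = w·x̄ + (1−w)·μ₀ = 0.75071·214.05 + 0.24929·184.27 = 206.626.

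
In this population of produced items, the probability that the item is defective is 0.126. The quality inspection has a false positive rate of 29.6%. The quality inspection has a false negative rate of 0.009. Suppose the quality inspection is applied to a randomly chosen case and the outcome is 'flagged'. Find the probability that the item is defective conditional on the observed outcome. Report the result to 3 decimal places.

P(H | E) ≈ 0.326

Let H be the event that the item is defective. P(H) = 0.126, so P(¬H) = 0.874. With E the 'flagged' result, P(E|H) = 0.991 and P(E|¬H) = 0.296.
P(E) = 0.991·0.126 + 0.296·0.874 = 0.12487 + 0.25870 = 0.38357.
By Bayes' theorem, P(H|E) = 0.12487 / 0.38357 = 0.326.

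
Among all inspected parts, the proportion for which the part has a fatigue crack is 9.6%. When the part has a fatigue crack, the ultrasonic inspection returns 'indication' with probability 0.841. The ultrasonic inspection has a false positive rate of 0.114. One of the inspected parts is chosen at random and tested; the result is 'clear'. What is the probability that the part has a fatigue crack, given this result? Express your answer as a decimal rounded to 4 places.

P(H | E) ≈ 0.0187

Write H for 'the part has a fatigue crack'. Prior odds H:¬H = 0.096/0.904 = 0.10619. For the 'clear' outcome, the likelihood ratio is 0.159/0.886 = 0.17946.
Posterior odds = 0.10619 × 0.17946 = 0.019058, so P(H|E) = 0.019058/(1+0.019058) = 0.0187.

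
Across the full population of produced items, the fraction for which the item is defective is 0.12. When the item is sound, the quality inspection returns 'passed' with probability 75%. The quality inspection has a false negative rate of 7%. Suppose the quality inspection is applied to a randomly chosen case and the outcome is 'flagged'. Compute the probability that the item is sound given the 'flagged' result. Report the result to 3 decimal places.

P(¬H | E) ≈ 0.663

Let H be the event that the item is defective. P(H) = 0.12, so P(¬H) = 0.88. With E the 'flagged' result, P(E|H) = 0.93 and P(E|¬H) = 0.25.
P(E) = 0.93·0.12 + 0.25·0.88 = 0.11160 + 0.22000 = 0.33160.
By Bayes' theorem, P(H|E) = 0.11160 / 0.33160 = 0.337. Hence P(¬H|E) = 1 − 0.337 = 0.663.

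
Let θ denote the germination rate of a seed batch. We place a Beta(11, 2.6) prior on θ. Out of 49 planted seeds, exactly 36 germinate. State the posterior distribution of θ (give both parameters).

Posterior: Beta(47, 15.6)

The binomial likelihood is conjugate to the Beta prior: with 36 successes and 13 failures, the posterior is Beta(11+36, 2.6+13) = Beta(47, 15.6).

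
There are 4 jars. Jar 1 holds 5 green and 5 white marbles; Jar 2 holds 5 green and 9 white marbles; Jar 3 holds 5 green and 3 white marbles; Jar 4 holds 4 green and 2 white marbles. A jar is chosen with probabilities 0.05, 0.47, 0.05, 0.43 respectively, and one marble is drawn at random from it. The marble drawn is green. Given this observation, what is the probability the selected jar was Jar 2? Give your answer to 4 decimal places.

P(green|Jar 1) = 0.5; P(green|Jar 2) = 0.3571; P(green|Jar 3) = 0.625; P(green|Jar 4) = 0.6667.
Prior × likelihood for each source: 0.05·0.5=0.02500, 0.47·0.3571=0.1679, 0.05·0.625=0.03125, 0.43·0.6667=0.2867. Summing gives P(green) = 0.51077.
P(Jar 2 | green) = 0.1679 / 0.51077 = 0.3286.

Posterior probability ≈ 0.3286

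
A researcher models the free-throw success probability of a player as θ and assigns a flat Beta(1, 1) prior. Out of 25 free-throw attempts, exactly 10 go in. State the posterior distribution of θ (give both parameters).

Posterior: Beta(11, 16)

Observing 10 successes and 15 failures updates Beta(1, 1) by adding the success and failure counts to the two shape parameters: α = 1+10 = 11, β = 1+15 = 16.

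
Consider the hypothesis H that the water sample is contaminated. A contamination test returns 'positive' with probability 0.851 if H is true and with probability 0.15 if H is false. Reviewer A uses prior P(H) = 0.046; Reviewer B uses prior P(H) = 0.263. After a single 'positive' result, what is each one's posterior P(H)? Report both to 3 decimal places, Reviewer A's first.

Reviewer A: 0.215; Reviewer B: 0.669

P('+'|H) = 0.851, P('+'|¬H) = 0.15.
Reviewer A: numerator 0.851·0.046 = 0.039146; evidence = 0.039146+0.15·0.954 = 0.18225; posterior = 0.215.
Reviewer B: numerator 0.851·0.263 = 0.22381; evidence = 0.22381+0.15·0.737 = 0.33436; posterior = 0.669.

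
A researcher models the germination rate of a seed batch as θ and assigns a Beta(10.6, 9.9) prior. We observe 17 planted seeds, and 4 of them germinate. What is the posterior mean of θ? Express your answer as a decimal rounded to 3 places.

Posterior mean ≈ 0.389

The binomial likelihood is conjugate to the Beta prior: with 4 successes and 13 failures, the posterior is Beta(10.6+4, 9.9+13) = Beta(14.6, 22.9).
E[θ | data] = 14.6/(14.6+22.9) = 0.389.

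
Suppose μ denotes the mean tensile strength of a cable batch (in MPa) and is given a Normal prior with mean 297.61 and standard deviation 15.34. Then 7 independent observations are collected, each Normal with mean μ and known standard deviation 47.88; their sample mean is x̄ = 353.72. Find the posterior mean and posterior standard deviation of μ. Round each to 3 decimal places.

With known σ, the Normal prior is conjugate. Weight on the data is w = (n/σ²)/(n/σ² + 1/τ₀²) = 0.00305344/(0.00305344+0.00424961) = 0.41810.
Posterior mean = w·x̄ + (1−w)·μ₀ = 0.41810·353.72 + 0.58190·297.61 = 321.070. Posterior variance = 1/(0.00305344+0.00424961) = 136.929, so SD = 11.702.

Posterior mean ≈ 321.070; posterior SD ≈ 11.702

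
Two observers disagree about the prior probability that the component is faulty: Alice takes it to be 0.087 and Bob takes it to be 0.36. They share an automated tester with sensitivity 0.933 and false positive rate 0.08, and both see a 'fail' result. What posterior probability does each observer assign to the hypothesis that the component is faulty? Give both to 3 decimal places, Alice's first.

Alice: 0.526; Bob: 0.868

The likelihood ratio for a 'fail' result is 0.933/0.08 = 11.662.
Alice: prior odds 0.087/0.913 = 0.095290; posterior odds 1.1113; posterior probability 0.526.
Bob: prior odds 0.36/0.64 = 0.56250; posterior odds 6.5602; posterior probability 0.868.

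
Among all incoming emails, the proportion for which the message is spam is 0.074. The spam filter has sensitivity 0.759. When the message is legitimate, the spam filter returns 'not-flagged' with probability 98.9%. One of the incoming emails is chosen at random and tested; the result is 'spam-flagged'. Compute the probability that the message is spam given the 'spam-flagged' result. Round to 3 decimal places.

Write H for 'the message is spam'. Prior odds H:¬H = 0.074/0.926 = 0.079914. For the 'spam-flagged' outcome, the likelihood ratio is 0.759/0.011 = 69.000.
Posterior odds = 0.079914 × 69.000 = 5.5140, so P(H|E) = 5.5140/(1+5.5140) = 0.846.

P(H | E) ≈ 0.846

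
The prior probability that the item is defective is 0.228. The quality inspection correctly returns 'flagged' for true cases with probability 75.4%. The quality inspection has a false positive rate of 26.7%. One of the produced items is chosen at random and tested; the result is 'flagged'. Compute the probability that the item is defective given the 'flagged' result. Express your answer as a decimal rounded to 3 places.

Let H be the event that the item is defective. P(H) = 0.228, so P(¬H) = 0.772. With E the 'flagged' result, P(E|H) = 0.754 and P(E|¬H) = 0.267.
P(E) = 0.754·0.228 + 0.267·0.772 = 0.17191 + 0.20612 = 0.37804.
By Bayes' theorem, P(H|E) = 0.17191 / 0.37804 = 0.455.

P(H | E) ≈ 0.455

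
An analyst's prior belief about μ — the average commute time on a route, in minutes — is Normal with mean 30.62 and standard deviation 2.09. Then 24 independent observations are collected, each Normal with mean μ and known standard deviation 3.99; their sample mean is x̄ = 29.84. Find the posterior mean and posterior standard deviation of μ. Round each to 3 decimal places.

Posterior mean ≈ 29.943; posterior SD ≈ 0.759

With known σ, the Normal prior is conjugate. Weight on the data is w = (n/σ²)/(n/σ² + 1/τ₀²) = 1.50753/(1.50753+0.228932) = 0.86816.
Posterior mean = w·x̄ + (1−w)·μ₀ = 0.86816·29.84 + 0.13184·30.62 = 29.943. Posterior variance = 1/(1.50753+0.228932) = 0.575884, so SD = 0.759.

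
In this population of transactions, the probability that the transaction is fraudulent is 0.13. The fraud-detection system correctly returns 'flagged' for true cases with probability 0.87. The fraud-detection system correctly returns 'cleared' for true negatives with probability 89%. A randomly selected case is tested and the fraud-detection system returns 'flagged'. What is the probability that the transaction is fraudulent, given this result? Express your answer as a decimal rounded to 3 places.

Write H for 'the transaction is fraudulent'. Prior odds H:¬H = 0.13/0.87 = 0.14943. For the 'flagged' outcome, the likelihood ratio is 0.87/0.11 = 7.9091.
Posterior odds = 0.14943 × 7.9091 = 1.1818, so P(H|E) = 1.1818/(1+1.1818) = 0.542.

P(H | E) ≈ 0.542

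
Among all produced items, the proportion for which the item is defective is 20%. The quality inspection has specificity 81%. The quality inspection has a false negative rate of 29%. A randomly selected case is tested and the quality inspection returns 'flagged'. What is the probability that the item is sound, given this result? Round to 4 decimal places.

Let H be the event that the item is defective. P(H) = 0.2, so P(¬H) = 0.8. With E the 'flagged' result, P(E|H) = 0.71 and P(E|¬H) = 0.19.
P(E) = 0.71·0.2 + 0.19·0.8 = 0.14200 + 0.15200 = 0.29400.
By Bayes' theorem, P(H|E) = 0.14200 / 0.29400 = 0.4830. Hence P(¬H|E) = 1 − 0.4830 = 0.5170.

P(¬H | E) ≈ 0.5170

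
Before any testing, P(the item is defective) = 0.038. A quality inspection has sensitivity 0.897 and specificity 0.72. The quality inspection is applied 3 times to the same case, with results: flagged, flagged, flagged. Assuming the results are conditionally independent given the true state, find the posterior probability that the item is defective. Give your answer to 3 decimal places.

Posterior P(H) ≈ 0.565

Let H be the event that the item is defective; start with P(H) = 0.038. P('flagged'|H) = 0.897, P('flagged'|¬H) = 0.28.
Update on result 1 ('flagged'): P(H) ← 0.897·0.0380 / (0.897·0.0380 + 0.28·0.9620) = 0.034086/0.30345 = 0.1123.
Update on result 2 ('flagged'): P(H) ← 0.897·0.1123 / (0.897·0.1123 + 0.28·0.8877) = 0.10076/0.34931 = 0.2885.
Update on result 3 ('flagged'): P(H) ← 0.897·0.2885 / (0.897·0.2885 + 0.28·0.7115) = 0.25874/0.45798 = 0.5650.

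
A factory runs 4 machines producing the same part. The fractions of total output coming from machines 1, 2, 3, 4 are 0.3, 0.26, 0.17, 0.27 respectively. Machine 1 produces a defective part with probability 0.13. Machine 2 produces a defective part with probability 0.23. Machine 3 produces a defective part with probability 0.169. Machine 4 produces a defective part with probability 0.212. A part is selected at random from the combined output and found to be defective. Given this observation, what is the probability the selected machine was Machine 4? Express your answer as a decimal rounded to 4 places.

Posterior probability ≈ 0.3098

Tabulate prior·likelihood by source: [1] prior 0.3, lik 0.13, product 0.03900; [2] prior 0.26, lik 0.23, product 0.05980; [3] prior 0.17, lik 0.169, product 0.02873; [4] prior 0.27, lik 0.212, product 0.05724.
Normalizing constant = 0.18477; the posterior for Machine 4 is its product over the sum, 0.05724/0.18477 = 0.3098.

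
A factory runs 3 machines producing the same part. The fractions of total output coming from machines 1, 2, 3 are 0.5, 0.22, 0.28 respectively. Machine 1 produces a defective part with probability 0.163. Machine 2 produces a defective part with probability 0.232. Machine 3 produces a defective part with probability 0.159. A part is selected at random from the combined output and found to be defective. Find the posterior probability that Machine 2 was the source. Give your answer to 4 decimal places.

Posterior probability ≈ 0.2883

Tabulate prior·likelihood by source: [1] prior 0.5, lik 0.163, product 0.08150; [2] prior 0.22, lik 0.232, product 0.05104; [3] prior 0.28, lik 0.159, product 0.04452.
Normalizing constant = 0.17706; the posterior for Machine 2 is its product over the sum, 0.05104/0.17706 = 0.2883.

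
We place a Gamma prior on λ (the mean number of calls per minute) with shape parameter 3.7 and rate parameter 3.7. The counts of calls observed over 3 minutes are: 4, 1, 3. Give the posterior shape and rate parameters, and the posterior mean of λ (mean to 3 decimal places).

Posterior: Gamma(shape=11.7, rate=6.7); mean ≈ 1.746

Total count ∑xᵢ = 8 over n = 3 minutes.
Gamma is conjugate to the Poisson likelihood: posterior is Gamma(shape = 3.7+8 = 11.7, rate = 3.7+3 = 6.7).
E[λ | data] = 11.7/6.7 = 1.746.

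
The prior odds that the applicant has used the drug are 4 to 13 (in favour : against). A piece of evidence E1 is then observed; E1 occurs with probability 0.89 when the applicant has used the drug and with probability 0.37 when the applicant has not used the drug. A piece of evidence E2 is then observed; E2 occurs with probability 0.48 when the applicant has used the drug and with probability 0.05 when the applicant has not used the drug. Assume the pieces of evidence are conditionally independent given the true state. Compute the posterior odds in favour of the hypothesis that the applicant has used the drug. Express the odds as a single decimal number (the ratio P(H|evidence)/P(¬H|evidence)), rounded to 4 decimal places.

Prior odds = 4/13 = 0.30769.
Likelihood ratio for E1 = 0.89/0.37 = 2.4054.
Likelihood ratio for E2 = 0.48/0.05 = 9.6000.
Posterior odds = prior odds × LR₁ × LR₂ = 7.1052.

Posterior odds ≈ 7.1052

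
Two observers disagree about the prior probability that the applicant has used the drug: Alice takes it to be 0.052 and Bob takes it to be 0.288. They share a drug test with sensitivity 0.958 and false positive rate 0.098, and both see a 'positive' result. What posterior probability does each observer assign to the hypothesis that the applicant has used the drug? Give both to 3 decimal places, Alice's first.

The likelihood ratio for a 'positive' result is 0.958/0.098 = 9.7755.
Alice: prior odds 0.052/0.948 = 0.054852; posterior odds 0.53621; posterior probability 0.349.
Bob: prior odds 0.288/0.712 = 0.40449; posterior odds 3.9541; posterior probability 0.798.

Alice: 0.349; Bob: 0.798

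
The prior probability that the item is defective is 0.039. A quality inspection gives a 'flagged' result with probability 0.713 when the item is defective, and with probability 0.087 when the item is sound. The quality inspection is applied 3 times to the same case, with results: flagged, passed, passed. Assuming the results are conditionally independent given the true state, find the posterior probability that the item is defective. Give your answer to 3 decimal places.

Posterior P(H) ≈ 0.032

With H the event that the item is defective, the joint likelihood of the observed sequence is P(data|H) = 0.713·0.287·0.287 = 0.058729 and P(data|¬H) = 0.087·0.913·0.913 = 0.072521.
Bayes: P(H|data) = 0.039·0.058729 / (0.039·0.058729 + 0.961·0.072521) = 0.0022904/0.071983 = 0.0318.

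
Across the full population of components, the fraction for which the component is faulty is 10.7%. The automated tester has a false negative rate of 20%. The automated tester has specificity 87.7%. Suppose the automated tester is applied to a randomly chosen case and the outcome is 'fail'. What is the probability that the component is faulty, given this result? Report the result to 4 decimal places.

Write H for 'the component is faulty'. Prior odds H:¬H = 0.107/0.893 = 0.11982. For the 'fail' outcome, the likelihood ratio is 0.8/0.123 = 6.5041.
Posterior odds = 0.11982 × 6.5041 = 0.77932, so P(H|E) = 0.77932/(1+0.77932) = 0.4380.

P(H | E) ≈ 0.4380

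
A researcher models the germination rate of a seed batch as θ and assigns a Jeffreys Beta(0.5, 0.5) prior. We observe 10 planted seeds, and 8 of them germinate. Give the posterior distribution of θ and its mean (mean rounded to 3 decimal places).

Posterior: Beta(8.5, 2.5); mean ≈ 0.773

The binomial likelihood is conjugate to the Beta prior: with 8 successes and 2 failures, the posterior is Beta(0.5+8, 0.5+2) = Beta(8.5, 2.5).
Posterior mean = α/(α+β) = 8.5/11 = 0.773.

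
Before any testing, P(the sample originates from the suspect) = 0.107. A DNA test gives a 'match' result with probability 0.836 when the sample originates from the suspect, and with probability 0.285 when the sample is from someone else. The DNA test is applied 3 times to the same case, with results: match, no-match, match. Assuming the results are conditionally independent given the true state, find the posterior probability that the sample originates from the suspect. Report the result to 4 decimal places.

With H the event that the sample originates from the suspect, the joint likelihood of the observed sequence is P(data|H) = 0.836·0.164·0.836 = 0.11462 and P(data|¬H) = 0.285·0.715·0.285 = 0.058076.
Bayes: P(H|data) = 0.107·0.11462 / (0.107·0.11462 + 0.893·0.058076) = 0.012264/0.064126 = 0.1913.

Posterior P(H) ≈ 0.1913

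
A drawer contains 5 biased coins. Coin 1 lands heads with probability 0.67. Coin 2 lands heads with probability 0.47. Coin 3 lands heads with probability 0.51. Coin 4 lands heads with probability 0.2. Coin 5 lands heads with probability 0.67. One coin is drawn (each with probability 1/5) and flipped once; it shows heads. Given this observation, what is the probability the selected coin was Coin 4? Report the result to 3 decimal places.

Posterior probability ≈ 0.079

Tabulate prior·likelihood by source: [1] prior 0.2, lik 0.67, product 0.1340; [2] prior 0.2, lik 0.47, product 0.09400; [3] prior 0.2, lik 0.51, product 0.1020; [4] prior 0.2, lik 0.2, product 0.04000; [5] prior 0.2, lik 0.67, product 0.1340.
Normalizing constant = 0.50400; the posterior for Coin 4 is its product over the sum, 0.04000/0.50400 = 0.079.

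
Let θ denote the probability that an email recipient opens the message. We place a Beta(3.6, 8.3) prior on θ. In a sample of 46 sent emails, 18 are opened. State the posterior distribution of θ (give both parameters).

Posterior: Beta(21.6, 36.3)

Observing 18 successes and 28 failures updates Beta(3.6, 8.3) by adding the success and failure counts to the two shape parameters: α = 3.6+18 = 21.6, β = 8.3+28 = 36.3.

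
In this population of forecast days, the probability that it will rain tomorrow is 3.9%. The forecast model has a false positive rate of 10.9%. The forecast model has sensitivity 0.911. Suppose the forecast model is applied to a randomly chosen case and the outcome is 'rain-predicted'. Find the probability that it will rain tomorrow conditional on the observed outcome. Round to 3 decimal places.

Write H for 'it will rain tomorrow'. Prior odds H:¬H = 0.039/0.961 = 0.040583. For the 'rain-predicted' outcome, the likelihood ratio is 0.911/0.109 = 8.3578.
Posterior odds = 0.040583 × 8.3578 = 0.33918, so P(H|E) = 0.33918/(1+0.33918) = 0.253.

P(H | E) ≈ 0.253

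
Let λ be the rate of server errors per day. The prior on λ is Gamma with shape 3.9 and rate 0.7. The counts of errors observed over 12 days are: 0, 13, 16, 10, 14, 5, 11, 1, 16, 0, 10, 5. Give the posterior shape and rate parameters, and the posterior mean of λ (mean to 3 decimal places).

Posterior: Gamma(shape=104.9, rate=12.7); mean ≈ 8.260

Total count ∑xᵢ = 101 over n = 12 days.
Gamma is conjugate to the Poisson likelihood: posterior is Gamma(shape = 3.9+101 = 104.9, rate = 0.7+12 = 12.7).
E[λ | data] = 104.9/12.7 = 8.260.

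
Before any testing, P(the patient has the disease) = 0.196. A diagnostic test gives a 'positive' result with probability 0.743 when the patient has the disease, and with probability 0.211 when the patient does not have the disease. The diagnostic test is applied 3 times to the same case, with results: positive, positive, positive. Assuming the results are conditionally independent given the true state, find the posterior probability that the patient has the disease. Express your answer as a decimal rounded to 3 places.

Posterior P(H) ≈ 0.914

With H the event that the patient has the disease, the joint likelihood of the observed sequence is P(data|H) = 0.743·0.743·0.743 = 0.41017 and P(data|¬H) = 0.211·0.211·0.211 = 0.0093939.
Bayes: P(H|data) = 0.196·0.41017 / (0.196·0.41017 + 0.804·0.0093939) = 0.080394/0.087947 = 0.9141.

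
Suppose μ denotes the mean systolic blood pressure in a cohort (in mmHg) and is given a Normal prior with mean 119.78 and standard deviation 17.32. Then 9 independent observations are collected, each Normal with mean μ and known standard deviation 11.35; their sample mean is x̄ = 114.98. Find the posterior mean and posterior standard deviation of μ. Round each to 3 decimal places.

Posterior mean ≈ 115.199; posterior SD ≈ 3.696

With known σ, the Normal prior is conjugate. Weight on the data is w = (n/σ²)/(n/σ² + 1/τ₀²) = 0.0698636/(0.0698636+0.00333353) = 0.95446.
Posterior mean = w·x̄ + (1−w)·μ₀ = 0.95446·114.98 + 0.045542·119.78 = 115.199. Posterior variance = 1/(0.0698636+0.00333353) = 13.6617, so SD = 3.696.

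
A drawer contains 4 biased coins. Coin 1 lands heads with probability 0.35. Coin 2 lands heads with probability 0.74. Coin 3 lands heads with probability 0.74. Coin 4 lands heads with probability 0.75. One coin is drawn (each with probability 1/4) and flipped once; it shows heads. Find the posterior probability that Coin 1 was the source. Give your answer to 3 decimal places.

P(heads|C1) = 0.35; P(heads|C2) = 0.74; P(heads|C3) = 0.74; P(heads|C4) = 0.75.
Prior × likelihood for each source: 0.25·0.35=0.08750, 0.25·0.74=0.1850, 0.25·0.74=0.1850, 0.25·0.75=0.1875. Summing gives P(heads) = 0.64500.
P(Coin 1 | heads) = 0.08750 / 0.64500 = 0.136.

Posterior probability ≈ 0.136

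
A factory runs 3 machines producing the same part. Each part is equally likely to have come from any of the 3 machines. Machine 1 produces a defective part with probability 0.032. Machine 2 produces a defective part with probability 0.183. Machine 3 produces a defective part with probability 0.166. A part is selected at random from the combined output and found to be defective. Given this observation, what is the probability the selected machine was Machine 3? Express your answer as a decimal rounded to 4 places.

Posterior probability ≈ 0.4357

P(defective|M1) = 0.032; P(defective|M2) = 0.183; P(defective|M3) = 0.166.
Prior × likelihood for each source: 0.333333·0.032=0.01067, 0.333333·0.183=0.06100, 0.333333·0.166=0.05533. Summing gives P(defective) = 0.12700.
P(Machine 3 | defective) = 0.05533 / 0.12700 = 0.4357.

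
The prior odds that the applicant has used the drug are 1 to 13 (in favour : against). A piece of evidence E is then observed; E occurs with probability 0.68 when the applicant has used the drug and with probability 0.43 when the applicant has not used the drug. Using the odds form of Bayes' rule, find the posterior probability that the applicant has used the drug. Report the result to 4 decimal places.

Posterior probability ≈ 0.1085

Prior odds = 1/13 = 0.076923. In log-odds, ln(0.076923) = -2.5649.
Add log likelihood ratio: ln(1.5814) = 0.45831.
Posterior log-odds = -2.1066, so posterior odds = exp(-2.1066) = 0.12165. Converting, P(H|E) = 0.12165/1.1216 = 0.1085.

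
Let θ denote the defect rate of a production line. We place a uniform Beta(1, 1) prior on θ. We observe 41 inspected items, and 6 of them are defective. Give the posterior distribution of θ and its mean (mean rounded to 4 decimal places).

Posterior: Beta(7, 36); mean ≈ 0.1628

The binomial likelihood is conjugate to the Beta prior: with 6 successes and 35 failures, the posterior is Beta(1+6, 1+35) = Beta(7, 36).
Posterior mean = α/(α+β) = 7/43 = 0.1628.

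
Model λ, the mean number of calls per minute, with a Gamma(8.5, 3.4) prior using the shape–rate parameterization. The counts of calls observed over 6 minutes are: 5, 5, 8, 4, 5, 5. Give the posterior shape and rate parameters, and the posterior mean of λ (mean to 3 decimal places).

Total count ∑xᵢ = 32 over n = 6 minutes.
Gamma is conjugate to the Poisson likelihood: posterior is Gamma(shape = 8.5+32 = 40.5, rate = 3.4+6 = 9.4).
Posterior mean = shape/rate = 40.5/9.4 = 4.309.

Posterior: Gamma(shape=40.5, rate=9.4); mean ≈ 4.309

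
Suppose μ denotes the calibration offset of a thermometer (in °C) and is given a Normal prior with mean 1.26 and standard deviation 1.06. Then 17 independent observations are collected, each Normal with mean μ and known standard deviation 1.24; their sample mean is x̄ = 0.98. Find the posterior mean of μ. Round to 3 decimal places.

Prior precision 1/τ₀² = 1/1.06² = 0.889996; data precision n/σ² = 17/1.24² = 11.0562.
Posterior precision = 0.889996 + 11.0562 = 11.9462.
Posterior mean = (0.889996·1.26 + 11.0562·0.98) / 11.9462 = 1.001.

Posterior mean ≈ 1.001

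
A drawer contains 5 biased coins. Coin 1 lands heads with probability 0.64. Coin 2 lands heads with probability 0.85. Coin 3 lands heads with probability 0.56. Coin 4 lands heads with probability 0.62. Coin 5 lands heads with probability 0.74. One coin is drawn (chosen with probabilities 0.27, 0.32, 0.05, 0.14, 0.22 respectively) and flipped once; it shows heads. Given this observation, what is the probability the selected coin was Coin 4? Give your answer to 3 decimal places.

P(heads|C1) = 0.64; P(heads|C2) = 0.85; P(heads|C3) = 0.56; P(heads|C4) = 0.62; P(heads|C5) = 0.74.
Prior × likelihood for each source: 0.27·0.64=0.1728, 0.32·0.85=0.2720, 0.05·0.56=0.02800, 0.14·0.62=0.08680, 0.22·0.74=0.1628. Summing gives P(heads) = 0.72240.
P(Coin 4 | heads) = 0.08680 / 0.72240 = 0.120.

Posterior probability ≈ 0.120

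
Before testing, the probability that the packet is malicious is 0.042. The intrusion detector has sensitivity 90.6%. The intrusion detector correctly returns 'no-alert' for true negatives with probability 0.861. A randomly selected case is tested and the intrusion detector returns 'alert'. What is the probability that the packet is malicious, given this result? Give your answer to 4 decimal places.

Let H be the event that the packet is malicious. P(H) = 0.042, so P(¬H) = 0.958. With E the 'alert' result, P(E|H) = 0.906 and P(E|¬H) = 0.139.
P(E) = 0.906·0.042 + 0.139·0.958 = 0.038052 + 0.13316 = 0.17121.
By Bayes' theorem, P(H|E) = 0.038052 / 0.17121 = 0.2222.

P(H | E) ≈ 0.2222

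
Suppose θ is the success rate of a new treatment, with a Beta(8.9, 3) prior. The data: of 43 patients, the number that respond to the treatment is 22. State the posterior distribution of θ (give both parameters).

Observing 22 successes and 21 failures updates Beta(8.9, 3) by adding the success and failure counts to the two shape parameters: α = 8.9+22 = 30.9, β = 3+21 = 24.

Posterior: Beta(30.9, 24)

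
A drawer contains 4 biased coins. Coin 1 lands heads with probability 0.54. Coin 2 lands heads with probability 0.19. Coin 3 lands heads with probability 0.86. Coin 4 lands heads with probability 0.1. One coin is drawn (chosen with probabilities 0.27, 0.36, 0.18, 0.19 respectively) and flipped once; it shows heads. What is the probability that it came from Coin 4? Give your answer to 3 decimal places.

Posterior probability ≈ 0.049

Tabulate prior·likelihood by source: [1] prior 0.27, lik 0.54, product 0.1458; [2] prior 0.36, lik 0.19, product 0.06840; [3] prior 0.18, lik 0.86, product 0.1548; [4] prior 0.19, lik 0.1, product 0.01900.
Normalizing constant = 0.38800; the posterior for Coin 4 is its product over the sum, 0.01900/0.38800 = 0.049.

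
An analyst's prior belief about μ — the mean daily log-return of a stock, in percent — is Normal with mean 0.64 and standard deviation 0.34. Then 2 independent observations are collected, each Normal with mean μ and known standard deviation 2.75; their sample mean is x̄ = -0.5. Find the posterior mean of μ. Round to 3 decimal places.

Posterior mean ≈ 0.606

Prior precision 1/τ₀² = 1/0.34² = 8.65052; data precision n/σ² = 2/2.75² = 0.264463.
Posterior precision = 8.65052 + 0.264463 = 8.91498.
Posterior mean = (8.65052·0.64 + 0.264463·-0.5) / 8.91498 = 0.606.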